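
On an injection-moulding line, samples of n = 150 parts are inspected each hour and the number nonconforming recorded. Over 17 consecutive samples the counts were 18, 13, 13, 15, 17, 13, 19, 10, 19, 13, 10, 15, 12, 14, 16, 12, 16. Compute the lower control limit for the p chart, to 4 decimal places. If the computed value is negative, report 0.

p̄ = Σdᵢ / (k·n) = 245 / (17 × 150) = 0.09608
LCL = p̄ − 3·√(p̄(1−p̄)/n) = 0.09608 − 3 × 0.02406 = 0.02389

0.0239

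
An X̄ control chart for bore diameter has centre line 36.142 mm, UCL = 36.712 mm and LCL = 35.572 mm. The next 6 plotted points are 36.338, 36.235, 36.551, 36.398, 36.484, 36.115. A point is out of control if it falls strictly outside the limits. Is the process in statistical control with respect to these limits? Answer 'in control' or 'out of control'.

All 6 points lie within [35.572, 36.712].

in control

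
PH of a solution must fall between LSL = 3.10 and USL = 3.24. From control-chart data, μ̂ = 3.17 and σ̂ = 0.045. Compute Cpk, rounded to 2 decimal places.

Cpu = (USL − μ̂) / (3σ̂) = (3.24 − 3.17) / (3 × 0.045) = 0.5185; Cpl = (μ̂ − LSL) / (3σ̂) = (3.17 − 3.10) / (3 × 0.045) = 0.5185; Cpk = min(Cpu, Cpl) = 0.5185

0.52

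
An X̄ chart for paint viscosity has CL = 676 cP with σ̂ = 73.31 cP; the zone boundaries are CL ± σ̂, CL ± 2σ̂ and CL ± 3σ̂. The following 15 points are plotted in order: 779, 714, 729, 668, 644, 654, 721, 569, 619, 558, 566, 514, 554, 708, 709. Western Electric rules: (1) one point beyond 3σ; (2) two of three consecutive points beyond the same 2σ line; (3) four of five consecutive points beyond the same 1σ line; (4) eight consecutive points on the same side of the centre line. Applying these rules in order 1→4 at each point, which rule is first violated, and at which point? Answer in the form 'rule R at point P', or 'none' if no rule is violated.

rule 3 at point 12

Zone of each point (C = within 1σ̂, B = 1σ̂–2σ̂, A = 2σ̂–3σ̂, * = beyond 3σ̂; sign = side of CL): 1:+B, 2:+C, 3:+C, 4:-C, 5:-C, 6:-C, 7:+C, 8:-B, 9:-C, 10:-B, 11:-B, 12:-A, 13:-B, 14:+C, 15:+C
Rule 3 (four of five consecutive points beyond the same 1σ limit) is satisfied at point 12.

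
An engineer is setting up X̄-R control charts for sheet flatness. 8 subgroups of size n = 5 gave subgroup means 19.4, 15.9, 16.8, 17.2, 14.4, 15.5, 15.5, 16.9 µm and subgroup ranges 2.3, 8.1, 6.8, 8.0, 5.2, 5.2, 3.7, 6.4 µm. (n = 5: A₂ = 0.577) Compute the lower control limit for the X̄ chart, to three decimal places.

13.154

X̄̄ = (19.4 + 15.9 + 16.8 + 17.2 + 14.4 + 15.5 + 15.5 + 16.9) / 8 = 131.6000 / 8 = 16.4500
R̄ = (2.3 + 8.1 + 6.8 + 8.0 + 5.2 + 5.2 + 3.7 + 6.4) / 8 = 45.7000 / 8 = 5.7125
LCL = X̄̄ − A₂·R̄ = 16.4500 − 0.577 × 5.7125 = 13.1539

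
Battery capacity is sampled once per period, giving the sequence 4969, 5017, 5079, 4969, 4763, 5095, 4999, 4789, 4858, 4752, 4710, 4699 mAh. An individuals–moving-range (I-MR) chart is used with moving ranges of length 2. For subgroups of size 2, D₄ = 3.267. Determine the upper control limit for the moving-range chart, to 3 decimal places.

Moving ranges: 48, 62, 110, 206, 332, 96, 210, 69, 106, 42, 11; M̄R̄ = 1292.0000 / 11 = 117.4545
UCL_MR = D₄·M̄R̄ = 3.267 × 117.4545 = 383.7240

383.724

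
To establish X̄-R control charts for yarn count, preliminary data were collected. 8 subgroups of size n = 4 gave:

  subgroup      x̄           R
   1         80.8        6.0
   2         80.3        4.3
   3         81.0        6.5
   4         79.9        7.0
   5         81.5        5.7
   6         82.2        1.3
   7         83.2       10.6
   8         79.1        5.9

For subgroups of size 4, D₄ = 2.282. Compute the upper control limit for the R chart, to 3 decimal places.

R̄ = (6.0 + 4.3 + 6.5 + 7.0 + 5.7 + 1.3 + 10.6 + 5.9) / 8 = 47.3000 / 8 = 5.9125
UCL_R = D₄·R̄ = 2.282 × 5.9125 = 13.4923

13.492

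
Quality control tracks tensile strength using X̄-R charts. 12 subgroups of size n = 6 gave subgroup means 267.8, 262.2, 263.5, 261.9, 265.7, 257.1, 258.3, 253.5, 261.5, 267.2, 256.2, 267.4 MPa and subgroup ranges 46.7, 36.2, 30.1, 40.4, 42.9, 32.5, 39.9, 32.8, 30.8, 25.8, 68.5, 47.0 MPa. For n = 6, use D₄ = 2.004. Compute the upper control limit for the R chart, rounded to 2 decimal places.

79.09

R̄ = (46.7 + 36.2 + 30.1 + 40.4 + 42.9 + 32.5 + 39.9 + 32.8 + 30.8 + 25.8 + 68.5 + 47.0) / 12 = 473.6000 / 12 = 39.4667
UCL_R = D₄·R̄ = 2.004 × 39.4667 = 79.0912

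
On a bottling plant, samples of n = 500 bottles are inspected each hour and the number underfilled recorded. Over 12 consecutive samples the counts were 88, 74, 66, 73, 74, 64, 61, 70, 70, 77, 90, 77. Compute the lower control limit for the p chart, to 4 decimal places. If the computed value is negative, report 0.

0.0998

p̄ = Σdᵢ / (k·n) = 884 / (12 × 500) = 0.14733
LCL = p̄ − 3·√(p̄(1−p̄)/n) = 0.14733 − 3 × 0.01585 = 0.09978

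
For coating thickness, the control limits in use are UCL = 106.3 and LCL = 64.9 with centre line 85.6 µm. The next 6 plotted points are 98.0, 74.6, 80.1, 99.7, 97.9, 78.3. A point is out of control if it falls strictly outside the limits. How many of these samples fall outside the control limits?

All 6 points lie within [64.9, 106.3].

0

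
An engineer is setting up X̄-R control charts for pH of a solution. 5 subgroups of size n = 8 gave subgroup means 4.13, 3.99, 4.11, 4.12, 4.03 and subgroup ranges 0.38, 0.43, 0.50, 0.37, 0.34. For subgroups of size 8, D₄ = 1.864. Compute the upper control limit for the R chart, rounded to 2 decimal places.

R̄ = (0.38 + 0.43 + 0.50 + 0.37 + 0.34) / 5 = 2.0200 / 5 = 0.4040
UCL_R = D₄·R̄ = 1.864 × 0.4040 = 0.7531

0.75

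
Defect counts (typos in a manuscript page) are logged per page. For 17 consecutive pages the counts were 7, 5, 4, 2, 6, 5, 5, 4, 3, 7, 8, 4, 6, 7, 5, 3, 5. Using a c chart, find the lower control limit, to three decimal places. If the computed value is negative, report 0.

0.000

c̄ = (7 + 5 + 4 + 2 + 6 + 5 + 5 + 4 + 3 + 7 + 8 + 4 + 6 + 7 + 5 + 3 + 5) / 17 = 86 / 17 = 5.0588
LCL = c̄ − 3√c̄ = 5.0588 − 3 × 2.2492 = -1.6887 → 0 (cannot be negative)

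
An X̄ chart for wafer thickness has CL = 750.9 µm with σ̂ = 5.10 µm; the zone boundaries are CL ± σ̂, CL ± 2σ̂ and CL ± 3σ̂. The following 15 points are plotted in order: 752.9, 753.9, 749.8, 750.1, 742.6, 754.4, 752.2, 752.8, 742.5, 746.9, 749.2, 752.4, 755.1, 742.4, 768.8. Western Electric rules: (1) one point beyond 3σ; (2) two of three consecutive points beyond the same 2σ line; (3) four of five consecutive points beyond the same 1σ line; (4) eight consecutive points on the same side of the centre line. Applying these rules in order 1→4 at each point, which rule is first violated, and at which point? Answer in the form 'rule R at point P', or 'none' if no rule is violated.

Zone of each point (C = within 1σ̂, B = 1σ̂–2σ̂, A = 2σ̂–3σ̂, * = beyond 3σ̂; sign = side of CL): 1:+C, 2:+C, 3:-C, 4:-C, 5:-B, 6:+C, 7:+C, 8:+C, 9:-B, 10:-C, 11:-C, 12:+C, 13:+C, 14:-B, 15:+*
Rule 1 (one point beyond the 3σ limits) is satisfied at point 15.

rule 1 at point 15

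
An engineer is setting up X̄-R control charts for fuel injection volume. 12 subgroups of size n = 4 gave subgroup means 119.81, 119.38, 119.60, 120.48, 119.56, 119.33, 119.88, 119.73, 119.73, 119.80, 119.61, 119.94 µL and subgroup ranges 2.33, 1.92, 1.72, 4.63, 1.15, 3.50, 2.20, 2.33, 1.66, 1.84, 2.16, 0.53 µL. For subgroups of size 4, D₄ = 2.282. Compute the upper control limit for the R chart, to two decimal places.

R̄ = (2.33 + 1.92 + 1.72 + 4.63 + 1.15 + 3.50 + 2.20 + 2.33 + 1.66 + 1.84 + 2.16 + 0.53) / 12 = 25.9700 / 12 = 2.1642
UCL_R = D₄·R̄ = 2.282 × 2.1642 = 4.9386

4.94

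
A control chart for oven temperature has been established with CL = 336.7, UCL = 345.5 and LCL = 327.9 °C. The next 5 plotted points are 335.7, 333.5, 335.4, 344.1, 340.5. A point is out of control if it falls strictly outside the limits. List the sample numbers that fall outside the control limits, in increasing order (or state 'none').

none

All 5 points lie within [327.9, 345.5].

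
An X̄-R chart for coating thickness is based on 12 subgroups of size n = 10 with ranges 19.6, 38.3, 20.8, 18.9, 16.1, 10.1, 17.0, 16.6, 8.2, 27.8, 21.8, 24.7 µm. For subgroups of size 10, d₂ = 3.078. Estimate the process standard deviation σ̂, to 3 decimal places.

R̄ = (19.6 + 38.3 + 20.8 + 18.9 + 16.1 + 10.1 + 17.0 + 16.6 + 8.2 + 27.8 + 21.8 + 24.7) / 12 = 19.9917
σ̂ = R̄ / d₂ = 19.9917 / 3.078 = 6.4950

6.495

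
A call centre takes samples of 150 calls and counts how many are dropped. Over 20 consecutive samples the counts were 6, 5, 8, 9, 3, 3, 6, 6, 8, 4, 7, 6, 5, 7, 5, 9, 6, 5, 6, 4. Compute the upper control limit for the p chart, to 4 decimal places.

p̄ = Σdᵢ / (k·n) = 118 / (20 × 150) = 0.03933
UCL = p̄ + 3·√(p̄(1−p̄)/n) = 0.03933 + 3 × √(0.03933×0.96067/150) = 0.03933 + 3 × 0.01587 = 0.08695

0.0869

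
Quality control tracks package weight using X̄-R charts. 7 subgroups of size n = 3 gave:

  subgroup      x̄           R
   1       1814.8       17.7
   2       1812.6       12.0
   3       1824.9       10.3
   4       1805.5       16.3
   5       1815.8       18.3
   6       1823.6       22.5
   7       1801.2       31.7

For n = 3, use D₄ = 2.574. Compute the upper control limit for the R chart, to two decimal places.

R̄ = (17.7 + 12.0 + 10.3 + 16.3 + 18.3 + 22.5 + 31.7) / 7 = 128.8000 / 7 = 18.4000
UCL_R = D₄·R̄ = 2.574 × 18.4000 = 47.3616

47.36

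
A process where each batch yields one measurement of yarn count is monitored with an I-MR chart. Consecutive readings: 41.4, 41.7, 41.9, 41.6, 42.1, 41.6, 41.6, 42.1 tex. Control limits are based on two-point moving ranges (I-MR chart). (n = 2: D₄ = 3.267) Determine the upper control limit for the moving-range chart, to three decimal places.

1.073

Moving ranges: 0.3, 0.2, 0.3, 0.5, 0.5, 0.0, 0.5; M̄R̄ = 2.3000 / 7 = 0.3286
UCL_MR = D₄·M̄R̄ = 3.267 × 0.3286 = 1.0734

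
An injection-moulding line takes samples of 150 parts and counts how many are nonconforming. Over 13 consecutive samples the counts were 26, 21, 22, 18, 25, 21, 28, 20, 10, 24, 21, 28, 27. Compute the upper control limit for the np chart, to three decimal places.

35.476

p̄ = Σdᵢ / (k·n) = 291 / (13 × 150) = 0.14923
UCL = np̄ + 3·√(np̄(1−p̄)) = 22.3846 + 3 × √(22.3846×0.85077) = 22.3846 + 3 × 4.3640 = 35.4765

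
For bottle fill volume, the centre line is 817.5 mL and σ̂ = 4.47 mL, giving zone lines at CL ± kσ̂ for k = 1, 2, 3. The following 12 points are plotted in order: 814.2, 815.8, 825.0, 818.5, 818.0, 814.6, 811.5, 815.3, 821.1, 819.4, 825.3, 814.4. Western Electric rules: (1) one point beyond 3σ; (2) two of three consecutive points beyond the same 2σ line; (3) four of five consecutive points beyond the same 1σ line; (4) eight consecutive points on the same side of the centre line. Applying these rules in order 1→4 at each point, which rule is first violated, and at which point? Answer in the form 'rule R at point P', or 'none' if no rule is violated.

none

Zone of each point (C = within 1σ̂, B = 1σ̂–2σ̂, A = 2σ̂–3σ̂, * = beyond 3σ̂; sign = side of CL): 1:-C, 2:-C, 3:+B, 4:+C, 5:+C, 6:-C, 7:-B, 8:-C, 9:+C, 10:+C, 11:+B, 12:-C
No rule fires across all 12 points.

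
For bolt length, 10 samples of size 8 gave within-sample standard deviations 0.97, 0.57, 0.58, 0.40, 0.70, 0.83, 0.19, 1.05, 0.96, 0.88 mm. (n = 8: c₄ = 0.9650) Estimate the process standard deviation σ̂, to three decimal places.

0.739

s̄ = (0.97 + 0.57 + 0.58 + 0.40 + 0.70 + 0.83 + 0.19 + 1.05 + 0.96 + 0.88) / 10 = 0.7130
σ̂ = s̄ / c₄ = 0.7130 / 0.9650 = 0.7389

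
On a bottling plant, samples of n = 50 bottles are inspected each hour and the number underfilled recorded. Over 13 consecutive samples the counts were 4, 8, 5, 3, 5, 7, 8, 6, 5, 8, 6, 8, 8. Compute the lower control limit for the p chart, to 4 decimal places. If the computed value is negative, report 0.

p̄ = Σdᵢ / (k·n) = 81 / (13 × 50) = 0.12462
LCL = p̄ − 3·√(p̄(1−p̄)/n) = 0.12462 − 3 × 0.04671 = -0.01551 → 0 (negative, so LCL = 0)

0.0000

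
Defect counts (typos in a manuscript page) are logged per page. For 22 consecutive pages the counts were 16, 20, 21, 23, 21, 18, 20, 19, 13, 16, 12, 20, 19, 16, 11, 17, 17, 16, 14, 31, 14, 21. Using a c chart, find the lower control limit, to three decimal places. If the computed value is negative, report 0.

c̄ = (16 + 20 + 21 + 23 + 21 + 18 + 20 + 19 + 13 + 16 + 12 + 20 + 19 + 16 + 11 + 17 + 17 + 16 + 14 + 31 + 14 + 21) / 22 = 395 / 22 = 17.9545
LCL = c̄ − 3√c̄ = 17.9545 − 3 × 4.2373 = 5.2427

5.243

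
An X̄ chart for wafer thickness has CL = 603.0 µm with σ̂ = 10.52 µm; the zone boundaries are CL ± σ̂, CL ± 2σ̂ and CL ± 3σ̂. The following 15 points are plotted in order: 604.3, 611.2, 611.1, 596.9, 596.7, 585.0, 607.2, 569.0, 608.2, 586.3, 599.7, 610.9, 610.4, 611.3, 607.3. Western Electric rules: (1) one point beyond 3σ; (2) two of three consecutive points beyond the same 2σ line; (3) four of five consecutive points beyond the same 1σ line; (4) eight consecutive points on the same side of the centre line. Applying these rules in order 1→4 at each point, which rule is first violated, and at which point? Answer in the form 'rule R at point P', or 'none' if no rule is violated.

rule 1 at point 8

Zone of each point (C = within 1σ̂, B = 1σ̂–2σ̂, A = 2σ̂–3σ̂, * = beyond 3σ̂; sign = side of CL): 1:+C, 2:+C, 3:+C, 4:-C, 5:-C, 6:-B, 7:+C, 8:-*, 9:+C, 10:-B, 11:-C, 12:+C, 13:+C, 14:+C, 15:+C
Rule 1 (one point beyond the 3σ limits) is satisfied at point 8.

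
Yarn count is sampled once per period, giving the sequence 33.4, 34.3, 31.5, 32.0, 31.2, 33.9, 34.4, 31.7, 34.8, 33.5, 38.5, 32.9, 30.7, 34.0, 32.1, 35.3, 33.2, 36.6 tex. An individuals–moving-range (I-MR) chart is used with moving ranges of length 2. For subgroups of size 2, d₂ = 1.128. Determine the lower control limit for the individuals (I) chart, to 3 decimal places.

X̄ = (33.4 + 34.3 + 31.5 + 32.0 + 31.2 + 33.9 + 34.4 + 31.7 + 34.8 + 33.5 + 38.5 + 32.9 + 30.7 + 34.0 + 32.1 + 35.3 + 33.2 + 36.6) / 18 = 33.5556
Moving ranges: 0.9, 2.8, 0.5, 0.8, 2.7, 0.5, 2.7, 3.1, 1.3, 5.0, 5.6, 2.2, 3.3, 1.9, 3.2, 2.1, 3.4; M̄R̄ = 42.0000 / 17 = 2.4706
LCL = X̄ − 3·M̄R̄/d₂ = 33.5556 − 3 × 2.4706 / 1.128 = 26.9848

26.985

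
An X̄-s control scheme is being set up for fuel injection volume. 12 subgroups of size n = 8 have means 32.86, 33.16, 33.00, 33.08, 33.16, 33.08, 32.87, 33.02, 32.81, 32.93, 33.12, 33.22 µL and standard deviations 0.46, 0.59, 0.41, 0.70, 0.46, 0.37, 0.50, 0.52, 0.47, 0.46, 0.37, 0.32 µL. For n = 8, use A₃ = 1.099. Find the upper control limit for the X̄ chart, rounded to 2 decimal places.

X̄̄ = (32.86 + 33.16 + 33.00 + 33.08 + 33.16 + 33.08 + 32.87 + 33.02 + 32.81 + 32.93 + 33.12 + 33.22) / 12 = 33.0258
s̄ = (0.46 + 0.59 + 0.41 + 0.70 + 0.46 + 0.37 + 0.50 + 0.52 + 0.47 + 0.46 + 0.37 + 0.32) / 12 = 0.4692
UCL = X̄̄ + A₃·s̄ = 33.0258 + 1.099 × 0.4692 = 33.5414

33.54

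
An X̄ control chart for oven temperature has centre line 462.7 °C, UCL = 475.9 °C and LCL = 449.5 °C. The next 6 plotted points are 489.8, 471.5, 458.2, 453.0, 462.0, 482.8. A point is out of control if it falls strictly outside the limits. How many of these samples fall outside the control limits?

2

Compare each point to [449.5, 475.9]: sample 1 = 489.8 > UCL; sample 6 = 482.8 > UCL.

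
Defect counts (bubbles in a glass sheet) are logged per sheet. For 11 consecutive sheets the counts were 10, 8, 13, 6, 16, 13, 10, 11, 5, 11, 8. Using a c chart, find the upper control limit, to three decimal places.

c̄ = (10 + 8 + 13 + 6 + 16 + 13 + 10 + 11 + 5 + 11 + 8) / 11 = 111 / 11 = 10.0909
UCL = c̄ + 3√c̄ = 10.0909 + 3 × √10.0909 = 10.0909 + 3 × 3.1766 = 19.6208

19.621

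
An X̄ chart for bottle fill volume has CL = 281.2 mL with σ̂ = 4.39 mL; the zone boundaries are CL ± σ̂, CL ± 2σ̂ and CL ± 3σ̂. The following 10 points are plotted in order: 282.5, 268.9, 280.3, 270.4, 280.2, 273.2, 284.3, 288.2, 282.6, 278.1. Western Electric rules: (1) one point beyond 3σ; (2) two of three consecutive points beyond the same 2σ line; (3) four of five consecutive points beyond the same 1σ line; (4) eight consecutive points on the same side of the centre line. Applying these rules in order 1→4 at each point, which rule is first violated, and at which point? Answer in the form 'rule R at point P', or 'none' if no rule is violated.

Zone of each point (C = within 1σ̂, B = 1σ̂–2σ̂, A = 2σ̂–3σ̂, * = beyond 3σ̂; sign = side of CL): 1:+C, 2:-A, 3:-C, 4:-A, 5:-C, 6:-B, 7:+C, 8:+B, 9:+C, 10:-C
Rule 2 (two of three consecutive points beyond the same 2σ limit) is satisfied at point 4.

rule 2 at point 4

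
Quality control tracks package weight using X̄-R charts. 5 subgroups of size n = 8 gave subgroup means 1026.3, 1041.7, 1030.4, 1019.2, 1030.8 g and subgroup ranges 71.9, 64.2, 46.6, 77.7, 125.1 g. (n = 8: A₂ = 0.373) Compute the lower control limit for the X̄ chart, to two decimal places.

1000.92

X̄̄ = (1026.3 + 1041.7 + 1030.4 + 1019.2 + 1030.8) / 5 = 5148.4000 / 5 = 1029.6800
R̄ = (71.9 + 64.2 + 46.6 + 77.7 + 125.1) / 5 = 385.5000 / 5 = 77.1000
LCL = X̄̄ − A₂·R̄ = 1029.6800 − 0.373 × 77.1000 = 1000.9217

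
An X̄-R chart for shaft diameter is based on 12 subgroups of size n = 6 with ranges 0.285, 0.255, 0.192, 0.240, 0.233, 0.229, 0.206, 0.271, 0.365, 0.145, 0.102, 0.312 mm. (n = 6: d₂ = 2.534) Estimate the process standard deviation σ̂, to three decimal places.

R̄ = (0.285 + 0.255 + 0.192 + 0.240 + 0.233 + 0.229 + 0.206 + 0.271 + 0.365 + 0.145 + 0.102 + 0.312) / 12 = 0.2362
σ̂ = R̄ / d₂ = 0.2362 / 2.534 = 0.0932

0.093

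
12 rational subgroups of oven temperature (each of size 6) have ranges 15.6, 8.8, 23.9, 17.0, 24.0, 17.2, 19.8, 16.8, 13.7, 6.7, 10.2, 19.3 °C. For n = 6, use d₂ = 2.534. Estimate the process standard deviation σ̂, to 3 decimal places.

6.347

R̄ = (15.6 + 8.8 + 23.9 + 17.0 + 24.0 + 17.2 + 19.8 + 16.8 + 13.7 + 6.7 + 10.2 + 19.3) / 12 = 16.0833
σ̂ = R̄ / d₂ = 16.0833 / 2.534 = 6.3470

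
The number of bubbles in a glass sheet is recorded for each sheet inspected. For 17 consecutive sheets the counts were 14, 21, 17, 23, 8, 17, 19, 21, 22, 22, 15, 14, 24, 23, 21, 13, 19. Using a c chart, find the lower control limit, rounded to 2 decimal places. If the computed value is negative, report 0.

5.54

c̄ = (14 + 21 + 17 + 23 + 8 + 17 + 19 + 21 + 22 + 22 + 15 + 14 + 24 + 23 + 21 + 13 + 19) / 17 = 313 / 17 = 18.4118
LCL = c̄ − 3√c̄ = 18.4118 − 3 × 4.2909 = 5.5391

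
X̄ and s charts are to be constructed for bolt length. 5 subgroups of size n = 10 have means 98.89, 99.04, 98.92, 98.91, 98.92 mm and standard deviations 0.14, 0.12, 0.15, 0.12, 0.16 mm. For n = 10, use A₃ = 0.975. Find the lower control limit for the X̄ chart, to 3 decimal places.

98.801

X̄̄ = (98.89 + 99.04 + 98.92 + 98.91 + 98.92) / 5 = 98.9360
s̄ = (0.14 + 0.12 + 0.15 + 0.12 + 0.16) / 5 = 0.1380
LCL = X̄̄ − A₃·s̄ = 98.9360 − 0.975 × 0.1380 = 98.8015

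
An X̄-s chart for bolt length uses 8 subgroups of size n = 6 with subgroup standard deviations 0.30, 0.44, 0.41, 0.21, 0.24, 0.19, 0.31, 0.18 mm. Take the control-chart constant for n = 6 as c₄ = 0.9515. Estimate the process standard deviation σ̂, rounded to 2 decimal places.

0.30

s̄ = (0.30 + 0.44 + 0.41 + 0.21 + 0.24 + 0.19 + 0.31 + 0.18) / 8 = 0.2850
σ̂ = s̄ / c₄ = 0.2850 / 0.9515 = 0.2995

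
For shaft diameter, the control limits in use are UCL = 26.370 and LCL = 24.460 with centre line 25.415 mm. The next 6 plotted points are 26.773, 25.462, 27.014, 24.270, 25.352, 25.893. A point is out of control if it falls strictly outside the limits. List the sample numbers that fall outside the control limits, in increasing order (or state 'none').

1, 3, 4

Compare each point to [24.460, 26.370]: sample 1 = 26.773 > UCL; sample 3 = 27.014 > UCL; sample 4 = 24.270 < LCL.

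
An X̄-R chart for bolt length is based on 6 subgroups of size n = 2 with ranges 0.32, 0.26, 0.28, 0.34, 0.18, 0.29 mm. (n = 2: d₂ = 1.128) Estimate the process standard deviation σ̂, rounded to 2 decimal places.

R̄ = (0.32 + 0.26 + 0.28 + 0.34 + 0.18 + 0.29) / 6 = 0.2783
σ̂ = R̄ / d₂ = 0.2783 / 1.128 = 0.2467

0.25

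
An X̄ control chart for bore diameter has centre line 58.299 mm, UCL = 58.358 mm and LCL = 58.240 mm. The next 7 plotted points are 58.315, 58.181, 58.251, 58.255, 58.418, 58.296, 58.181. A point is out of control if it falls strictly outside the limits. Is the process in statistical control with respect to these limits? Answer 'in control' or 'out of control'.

Compare each point to [58.240, 58.358]: sample 2 = 58.181 < LCL; sample 5 = 58.418 > UCL; sample 7 = 58.181 < LCL.

out of control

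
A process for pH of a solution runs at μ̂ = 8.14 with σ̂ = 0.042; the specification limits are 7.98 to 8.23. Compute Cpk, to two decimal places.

Cpu = (USL − μ̂) / (3σ̂) = (8.23 − 8.14) / (3 × 0.042) = 0.7143; Cpl = (μ̂ − LSL) / (3σ̂) = (8.14 − 7.98) / (3 × 0.042) = 1.2698; Cpk = min(Cpu, Cpl) = 0.7143

0.71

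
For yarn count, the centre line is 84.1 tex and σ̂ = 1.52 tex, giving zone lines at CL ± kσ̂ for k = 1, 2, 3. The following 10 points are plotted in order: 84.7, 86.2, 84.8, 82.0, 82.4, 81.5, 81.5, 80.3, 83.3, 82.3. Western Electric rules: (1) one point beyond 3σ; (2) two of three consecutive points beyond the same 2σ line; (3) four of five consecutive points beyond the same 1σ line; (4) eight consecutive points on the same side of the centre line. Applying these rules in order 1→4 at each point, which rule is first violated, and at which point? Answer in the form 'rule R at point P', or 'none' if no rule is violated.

rule 3 at point 7

Zone of each point (C = within 1σ̂, B = 1σ̂–2σ̂, A = 2σ̂–3σ̂, * = beyond 3σ̂; sign = side of CL): 1:+C, 2:+B, 3:+C, 4:-B, 5:-B, 6:-B, 7:-B, 8:-A, 9:-C, 10:-B
Rule 3 (four of five consecutive points beyond the same 1σ limit) is satisfied at point 7.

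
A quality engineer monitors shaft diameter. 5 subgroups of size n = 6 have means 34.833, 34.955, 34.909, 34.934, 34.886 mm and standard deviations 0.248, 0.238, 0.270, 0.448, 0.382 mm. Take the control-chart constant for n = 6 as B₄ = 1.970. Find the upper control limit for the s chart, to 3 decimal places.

0.625

s̄ = (0.248 + 0.238 + 0.270 + 0.448 + 0.382) / 5 = 0.3172
UCL_s = B₄·s̄ = 1.970 × 0.3172 = 0.6249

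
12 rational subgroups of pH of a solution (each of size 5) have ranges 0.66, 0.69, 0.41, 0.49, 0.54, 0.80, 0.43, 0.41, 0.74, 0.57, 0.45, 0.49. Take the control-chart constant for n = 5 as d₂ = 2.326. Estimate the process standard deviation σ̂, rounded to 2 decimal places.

0.24

R̄ = (0.66 + 0.69 + 0.41 + 0.49 + 0.54 + 0.80 + 0.43 + 0.41 + 0.74 + 0.57 + 0.45 + 0.49) / 12 = 0.5567
σ̂ = R̄ / d₂ = 0.5567 / 2.326 = 0.2393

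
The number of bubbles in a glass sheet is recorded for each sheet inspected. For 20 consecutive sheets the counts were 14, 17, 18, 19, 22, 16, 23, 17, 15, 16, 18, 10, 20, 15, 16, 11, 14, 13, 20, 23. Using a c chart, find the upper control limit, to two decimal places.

c̄ = (14 + 17 + 18 + 19 + 22 + 16 + 23 + 17 + 15 + 16 + 18 + 10 + 20 + 15 + 16 + 11 + 14 + 13 + 20 + 23) / 20 = 337 / 20 = 16.8500
UCL = c̄ + 3√c̄ = 16.8500 + 3 × √16.8500 = 16.8500 + 3 × 4.1049 = 29.1646

29.16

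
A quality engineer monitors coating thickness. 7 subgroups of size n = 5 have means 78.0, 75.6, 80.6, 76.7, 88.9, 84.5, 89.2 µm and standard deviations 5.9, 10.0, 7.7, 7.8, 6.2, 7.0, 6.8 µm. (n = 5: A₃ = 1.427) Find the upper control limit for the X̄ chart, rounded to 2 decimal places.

X̄̄ = (78.0 + 75.6 + 80.6 + 76.7 + 88.9 + 84.5 + 89.2) / 7 = 81.9286
s̄ = (5.9 + 10.0 + 7.7 + 7.8 + 6.2 + 7.0 + 6.8) / 7 = 7.3429
UCL = X̄̄ + A₃·s̄ = 81.9286 + 1.427 × 7.3429 = 92.4068

92.41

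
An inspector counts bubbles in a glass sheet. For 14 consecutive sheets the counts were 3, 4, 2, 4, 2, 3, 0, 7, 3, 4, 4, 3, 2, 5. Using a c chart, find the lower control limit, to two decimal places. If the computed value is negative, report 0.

c̄ = (3 + 4 + 2 + 4 + 2 + 3 + 0 + 7 + 3 + 4 + 4 + 3 + 2 + 5) / 14 = 46 / 14 = 3.2857
LCL = c̄ − 3√c̄ = 3.2857 − 3 × 1.8127 = -2.1522 → 0 (cannot be negative)

0.00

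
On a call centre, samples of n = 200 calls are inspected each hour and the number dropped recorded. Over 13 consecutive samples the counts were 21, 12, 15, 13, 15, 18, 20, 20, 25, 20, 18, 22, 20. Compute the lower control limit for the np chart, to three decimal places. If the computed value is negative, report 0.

6.127

p̄ = Σdᵢ / (k·n) = 239 / (13 × 200) = 0.09192
LCL = np̄ − 3·√(np̄(1−p̄)) = 18.3846 − 3 × 4.0859 = 6.1269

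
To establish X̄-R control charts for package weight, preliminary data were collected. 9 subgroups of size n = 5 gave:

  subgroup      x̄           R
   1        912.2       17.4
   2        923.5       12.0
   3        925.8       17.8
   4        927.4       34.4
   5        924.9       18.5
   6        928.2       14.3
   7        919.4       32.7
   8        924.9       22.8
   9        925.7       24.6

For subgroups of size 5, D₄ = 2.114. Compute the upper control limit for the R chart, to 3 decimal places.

R̄ = (17.4 + 12.0 + 17.8 + 34.4 + 18.5 + 14.3 + 32.7 + 22.8 + 24.6) / 9 = 194.5000 / 9 = 21.6111
UCL_R = D₄·R̄ = 2.114 × 21.6111 = 45.6859

45.686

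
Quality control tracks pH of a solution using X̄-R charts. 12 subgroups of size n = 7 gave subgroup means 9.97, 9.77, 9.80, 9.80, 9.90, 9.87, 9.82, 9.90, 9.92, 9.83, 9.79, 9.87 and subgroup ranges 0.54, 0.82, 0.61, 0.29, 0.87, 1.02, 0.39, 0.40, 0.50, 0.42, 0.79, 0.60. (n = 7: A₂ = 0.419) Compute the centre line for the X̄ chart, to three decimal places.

X̄̄ = (9.97 + 9.77 + 9.80 + 9.80 + 9.90 + 9.87 + 9.82 + 9.90 + 9.92 + 9.83 + 9.79 + 9.87) / 12 = 118.2400 / 12 = 9.8533
CL = X̄̄ = 9.8533

9.853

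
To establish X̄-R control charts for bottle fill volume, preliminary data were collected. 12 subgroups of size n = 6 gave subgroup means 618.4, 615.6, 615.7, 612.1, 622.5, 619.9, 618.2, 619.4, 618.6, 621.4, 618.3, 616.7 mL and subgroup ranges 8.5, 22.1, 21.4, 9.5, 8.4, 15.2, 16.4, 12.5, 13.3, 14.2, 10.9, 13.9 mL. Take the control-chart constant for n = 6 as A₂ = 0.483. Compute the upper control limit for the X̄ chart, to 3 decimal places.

624.760

X̄̄ = (618.4 + 615.6 + 615.7 + 612.1 + 622.5 + 619.9 + 618.2 + 619.4 + 618.6 + 621.4 + 618.3 + 616.7) / 12 = 7416.8000 / 12 = 618.0667
R̄ = (8.5 + 22.1 + 21.4 + 9.5 + 8.4 + 15.2 + 16.4 + 12.5 + 13.3 + 14.2 + 10.9 + 13.9) / 12 = 166.3000 / 12 = 13.8583
UCL = X̄̄ + A₂·R̄ = 618.0667 + 0.483 × 13.8583 = 624.7602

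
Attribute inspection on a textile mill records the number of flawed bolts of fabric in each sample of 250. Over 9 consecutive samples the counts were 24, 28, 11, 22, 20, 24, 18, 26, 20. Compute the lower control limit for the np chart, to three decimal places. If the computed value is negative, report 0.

8.161

p̄ = Σdᵢ / (k·n) = 193 / (9 × 250) = 0.08578
LCL = np̄ − 3·√(np̄(1−p̄)) = 21.4444 − 3 × 4.4278 = 8.1612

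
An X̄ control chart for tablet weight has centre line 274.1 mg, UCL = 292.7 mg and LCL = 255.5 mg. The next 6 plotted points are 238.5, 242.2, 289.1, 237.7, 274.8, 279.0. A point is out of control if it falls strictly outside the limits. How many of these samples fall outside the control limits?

3

Compare each point to [255.5, 292.7]: sample 1 = 238.5 < LCL; sample 2 = 242.2 < LCL; sample 4 = 237.7 < LCL.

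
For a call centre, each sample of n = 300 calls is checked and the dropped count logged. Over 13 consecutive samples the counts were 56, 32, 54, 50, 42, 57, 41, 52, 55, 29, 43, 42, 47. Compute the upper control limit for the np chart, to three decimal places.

p̄ = Σdᵢ / (k·n) = 600 / (13 × 300) = 0.15385
UCL = np̄ + 3·√(np̄(1−p̄)) = 46.1538 + 3 × √(46.1538×0.84615) = 46.1538 + 3 × 6.2493 = 64.9016

64.902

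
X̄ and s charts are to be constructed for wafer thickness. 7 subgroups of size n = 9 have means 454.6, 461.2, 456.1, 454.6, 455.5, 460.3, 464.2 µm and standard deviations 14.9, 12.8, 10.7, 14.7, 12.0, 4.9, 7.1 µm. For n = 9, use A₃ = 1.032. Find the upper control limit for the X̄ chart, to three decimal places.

469.438

X̄̄ = (454.6 + 461.2 + 456.1 + 454.6 + 455.5 + 460.3 + 464.2) / 7 = 458.0714
s̄ = (14.9 + 12.8 + 10.7 + 14.7 + 12.0 + 4.9 + 7.1) / 7 = 11.0143
UCL = X̄̄ + A₃·s̄ = 458.0714 + 1.032 × 11.0143 = 469.4382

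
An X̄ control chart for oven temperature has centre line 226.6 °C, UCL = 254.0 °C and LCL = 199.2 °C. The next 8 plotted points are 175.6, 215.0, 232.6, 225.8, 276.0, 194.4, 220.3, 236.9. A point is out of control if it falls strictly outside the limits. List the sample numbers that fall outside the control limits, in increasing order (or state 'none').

Compare each point to [199.2, 254.0]: sample 1 = 175.6 < LCL; sample 5 = 276.0 > UCL; sample 6 = 194.4 < LCL.

1, 5, 6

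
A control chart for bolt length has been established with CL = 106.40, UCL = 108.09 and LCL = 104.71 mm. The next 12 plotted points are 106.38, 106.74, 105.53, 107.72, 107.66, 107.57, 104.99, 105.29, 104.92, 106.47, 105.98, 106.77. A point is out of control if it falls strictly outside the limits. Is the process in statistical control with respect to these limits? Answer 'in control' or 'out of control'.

in control

All 12 points lie within [104.71, 108.09].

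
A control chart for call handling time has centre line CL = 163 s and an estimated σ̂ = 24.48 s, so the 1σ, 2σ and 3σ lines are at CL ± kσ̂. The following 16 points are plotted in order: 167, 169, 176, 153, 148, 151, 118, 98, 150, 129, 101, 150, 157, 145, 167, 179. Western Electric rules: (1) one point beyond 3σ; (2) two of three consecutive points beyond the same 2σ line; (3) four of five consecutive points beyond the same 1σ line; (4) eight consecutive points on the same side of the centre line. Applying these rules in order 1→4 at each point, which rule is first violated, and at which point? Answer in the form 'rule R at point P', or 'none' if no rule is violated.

rule 3 at point 11

Zone of each point (C = within 1σ̂, B = 1σ̂–2σ̂, A = 2σ̂–3σ̂, * = beyond 3σ̂; sign = side of CL): 1:+C, 2:+C, 3:+C, 4:-C, 5:-C, 6:-C, 7:-B, 8:-A, 9:-C, 10:-B, 11:-A, 12:-C, 13:-C, 14:-C, 15:+C, 16:+C
Rule 3 (four of five consecutive points beyond the same 1σ limit) is satisfied at point 11.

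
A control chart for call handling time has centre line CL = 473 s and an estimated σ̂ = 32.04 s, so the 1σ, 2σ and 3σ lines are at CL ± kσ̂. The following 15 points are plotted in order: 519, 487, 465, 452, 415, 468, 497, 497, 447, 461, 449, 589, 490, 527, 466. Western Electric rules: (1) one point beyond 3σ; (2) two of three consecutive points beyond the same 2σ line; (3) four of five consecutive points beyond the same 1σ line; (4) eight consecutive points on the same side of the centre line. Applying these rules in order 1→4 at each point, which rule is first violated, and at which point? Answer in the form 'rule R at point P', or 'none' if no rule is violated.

Zone of each point (C = within 1σ̂, B = 1σ̂–2σ̂, A = 2σ̂–3σ̂, * = beyond 3σ̂; sign = side of CL): 1:+B, 2:+C, 3:-C, 4:-C, 5:-B, 6:-C, 7:+C, 8:+C, 9:-C, 10:-C, 11:-C, 12:+*, 13:+C, 14:+B, 15:-C
Rule 1 (one point beyond the 3σ limits) is satisfied at point 12.

rule 1 at point 12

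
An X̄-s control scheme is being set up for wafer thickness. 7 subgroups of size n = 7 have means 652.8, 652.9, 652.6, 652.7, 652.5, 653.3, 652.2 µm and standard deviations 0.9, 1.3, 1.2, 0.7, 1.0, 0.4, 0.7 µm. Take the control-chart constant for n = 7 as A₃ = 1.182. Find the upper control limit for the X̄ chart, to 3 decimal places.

653.761

X̄̄ = (652.8 + 652.9 + 652.6 + 652.7 + 652.5 + 653.3 + 652.2) / 7 = 652.7143
s̄ = (0.9 + 1.3 + 1.2 + 0.7 + 1.0 + 0.4 + 0.7) / 7 = 0.8857
UCL = X̄̄ + A₃·s̄ = 652.7143 + 1.182 × 0.8857 = 653.7612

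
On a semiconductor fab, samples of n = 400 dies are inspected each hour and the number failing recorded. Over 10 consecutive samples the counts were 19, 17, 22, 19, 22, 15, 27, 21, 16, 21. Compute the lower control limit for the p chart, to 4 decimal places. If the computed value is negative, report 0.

p̄ = Σdᵢ / (k·n) = 199 / (10 × 400) = 0.04975
LCL = p̄ − 3·√(p̄(1−p̄)/n) = 0.04975 − 3 × 0.01087 = 0.01714

0.0171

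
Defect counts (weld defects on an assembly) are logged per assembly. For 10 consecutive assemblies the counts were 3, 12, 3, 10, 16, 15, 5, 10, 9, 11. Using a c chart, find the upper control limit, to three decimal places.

18.598

c̄ = (3 + 12 + 3 + 10 + 16 + 15 + 5 + 10 + 9 + 11) / 10 = 94 / 10 = 9.4000
UCL = c̄ + 3√c̄ = 9.4000 + 3 × √9.4000 = 9.4000 + 3 × 3.0659 = 18.5978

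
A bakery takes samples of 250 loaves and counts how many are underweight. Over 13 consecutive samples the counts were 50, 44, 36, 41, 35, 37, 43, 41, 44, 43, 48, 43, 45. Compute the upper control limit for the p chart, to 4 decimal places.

p̄ = Σdᵢ / (k·n) = 550 / (13 × 250) = 0.16923
UCL = p̄ + 3·√(p̄(1−p̄)/n) = 0.16923 + 3 × √(0.16923×0.83077/250) = 0.16923 + 3 × 0.02371 = 0.24037

0.2404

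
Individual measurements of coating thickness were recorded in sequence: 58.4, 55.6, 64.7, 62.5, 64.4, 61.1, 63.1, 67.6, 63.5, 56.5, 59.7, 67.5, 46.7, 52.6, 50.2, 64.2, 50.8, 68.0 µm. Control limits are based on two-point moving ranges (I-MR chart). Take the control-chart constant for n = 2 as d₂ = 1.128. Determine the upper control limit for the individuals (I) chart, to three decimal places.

X̄ = (58.4 + 55.6 + 64.7 + 62.5 + 64.4 + 61.1 + 63.1 + 67.6 + 63.5 + 56.5 + 59.7 + 67.5 + 46.7 + 52.6 + 50.2 + 64.2 + 50.8 + 68.0) / 18 = 59.8389
Moving ranges: 2.8, 9.1, 2.2, 1.9, 3.3, 2.0, 4.5, 4.1, 7.0, 3.2, 7.8, 20.8, 5.9, 2.4, 14.0, 13.4, 17.2; M̄R̄ = 121.6000 / 17 = 7.1529
UCL = X̄ + 3·M̄R̄/d₂ = 59.8389 + 3 × 7.1529 / 1.128 = 78.8627

78.863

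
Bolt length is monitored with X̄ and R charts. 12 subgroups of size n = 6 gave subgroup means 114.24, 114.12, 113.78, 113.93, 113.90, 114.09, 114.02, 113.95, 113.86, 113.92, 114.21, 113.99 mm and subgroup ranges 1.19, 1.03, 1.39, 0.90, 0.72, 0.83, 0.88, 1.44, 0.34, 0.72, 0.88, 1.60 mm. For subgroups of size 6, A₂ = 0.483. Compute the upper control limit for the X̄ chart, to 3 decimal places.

114.481

X̄̄ = (114.24 + 114.12 + 113.78 + 113.93 + 113.90 + 114.09 + 114.02 + 113.95 + 113.86 + 113.92 + 114.21 + 113.99) / 12 = 1368.0100 / 12 = 114.0008
R̄ = (1.19 + 1.03 + 1.39 + 0.90 + 0.72 + 0.83 + 0.88 + 1.44 + 0.34 + 0.72 + 0.88 + 1.60) / 12 = 11.9200 / 12 = 0.9933
UCL = X̄̄ + A₂·R̄ = 114.0008 + 0.483 × 0.9933 = 114.4806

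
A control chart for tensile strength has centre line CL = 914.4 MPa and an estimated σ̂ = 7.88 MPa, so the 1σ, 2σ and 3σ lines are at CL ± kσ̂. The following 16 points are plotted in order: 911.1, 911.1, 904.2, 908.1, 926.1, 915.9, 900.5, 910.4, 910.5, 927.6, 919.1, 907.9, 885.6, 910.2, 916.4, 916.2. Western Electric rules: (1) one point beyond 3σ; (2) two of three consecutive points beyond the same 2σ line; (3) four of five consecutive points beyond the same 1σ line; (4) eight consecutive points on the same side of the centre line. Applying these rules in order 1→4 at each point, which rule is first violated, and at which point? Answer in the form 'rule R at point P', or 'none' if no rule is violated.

Zone of each point (C = within 1σ̂, B = 1σ̂–2σ̂, A = 2σ̂–3σ̂, * = beyond 3σ̂; sign = side of CL): 1:-C, 2:-C, 3:-B, 4:-C, 5:+B, 6:+C, 7:-B, 8:-C, 9:-C, 10:+B, 11:+C, 12:-C, 13:-*, 14:-C, 15:+C, 16:+C
Rule 1 (one point beyond the 3σ limits) is satisfied at point 13.

rule 1 at point 13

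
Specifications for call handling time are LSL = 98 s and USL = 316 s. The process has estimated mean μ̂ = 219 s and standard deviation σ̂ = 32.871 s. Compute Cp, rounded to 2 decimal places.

1.11

Cp = (USL − LSL) / (6σ̂) = (316 − 98) / (6 × 32.871) = 218.0000 / 197.2260 = 1.1053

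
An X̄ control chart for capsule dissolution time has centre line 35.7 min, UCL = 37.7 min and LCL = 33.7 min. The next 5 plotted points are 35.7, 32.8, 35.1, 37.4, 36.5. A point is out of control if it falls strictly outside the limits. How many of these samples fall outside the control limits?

1

Compare each point to [33.7, 37.7]: sample 2 = 32.8 < LCL.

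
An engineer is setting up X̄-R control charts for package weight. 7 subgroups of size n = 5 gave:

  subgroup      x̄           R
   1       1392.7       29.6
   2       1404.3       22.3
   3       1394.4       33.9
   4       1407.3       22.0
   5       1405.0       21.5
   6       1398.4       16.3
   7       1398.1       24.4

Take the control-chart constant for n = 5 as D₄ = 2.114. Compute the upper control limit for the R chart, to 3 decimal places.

51.340

R̄ = (29.6 + 22.3 + 33.9 + 22.0 + 21.5 + 16.3 + 24.4) / 7 = 170.0000 / 7 = 24.2857
UCL_R = D₄·R̄ = 2.114 × 24.2857 = 51.3400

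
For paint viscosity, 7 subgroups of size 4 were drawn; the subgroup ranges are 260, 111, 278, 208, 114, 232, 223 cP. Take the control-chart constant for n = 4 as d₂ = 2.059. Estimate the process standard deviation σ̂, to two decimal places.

98.94

R̄ = (260 + 111 + 278 + 208 + 114 + 232 + 223) / 7 = 203.7143
σ̂ = R̄ / d₂ = 203.7143 / 2.059 = 98.9385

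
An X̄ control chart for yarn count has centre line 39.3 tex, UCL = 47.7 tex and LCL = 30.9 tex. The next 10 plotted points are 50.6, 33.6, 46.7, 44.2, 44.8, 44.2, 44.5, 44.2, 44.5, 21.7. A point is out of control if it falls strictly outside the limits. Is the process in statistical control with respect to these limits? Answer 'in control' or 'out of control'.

Compare each point to [30.9, 47.7]: sample 1 = 50.6 > UCL; sample 10 = 21.7 < LCL.

out of control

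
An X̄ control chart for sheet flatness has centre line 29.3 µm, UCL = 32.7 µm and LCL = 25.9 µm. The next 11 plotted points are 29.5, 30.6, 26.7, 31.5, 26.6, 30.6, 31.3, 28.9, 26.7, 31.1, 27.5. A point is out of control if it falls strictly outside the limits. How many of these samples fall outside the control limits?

All 11 points lie within [25.9, 32.7].

0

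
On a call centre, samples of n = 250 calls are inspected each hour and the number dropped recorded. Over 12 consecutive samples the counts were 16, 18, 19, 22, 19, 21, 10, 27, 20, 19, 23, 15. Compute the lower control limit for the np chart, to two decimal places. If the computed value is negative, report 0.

p̄ = Σdᵢ / (k·n) = 229 / (12 × 250) = 0.07633
LCL = np̄ − 3·√(np̄(1−p̄)) = 19.0833 − 3 × 4.1984 = 6.4881

6.49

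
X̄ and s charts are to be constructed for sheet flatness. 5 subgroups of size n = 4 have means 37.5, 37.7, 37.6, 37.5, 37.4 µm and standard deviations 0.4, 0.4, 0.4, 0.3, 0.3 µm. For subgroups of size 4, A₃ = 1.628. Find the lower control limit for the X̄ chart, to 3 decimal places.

36.954

X̄̄ = (37.5 + 37.7 + 37.6 + 37.5 + 37.4) / 5 = 37.5400
s̄ = (0.4 + 0.4 + 0.4 + 0.3 + 0.3) / 5 = 0.3600
LCL = X̄̄ − A₃·s̄ = 37.5400 − 1.628 × 0.3600 = 36.9539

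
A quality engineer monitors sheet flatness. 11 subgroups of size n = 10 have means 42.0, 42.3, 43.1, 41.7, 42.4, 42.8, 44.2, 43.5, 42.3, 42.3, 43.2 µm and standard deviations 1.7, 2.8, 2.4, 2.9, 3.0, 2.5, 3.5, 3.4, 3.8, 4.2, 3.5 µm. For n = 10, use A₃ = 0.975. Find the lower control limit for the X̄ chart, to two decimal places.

X̄̄ = (42.0 + 42.3 + 43.1 + 41.7 + 42.4 + 42.8 + 44.2 + 43.5 + 42.3 + 42.3 + 43.2) / 11 = 42.7091
s̄ = (1.7 + 2.8 + 2.4 + 2.9 + 3.0 + 2.5 + 3.5 + 3.4 + 3.8 + 4.2 + 3.5) / 11 = 3.0636
LCL = X̄̄ − A₃·s̄ = 42.7091 − 0.975 × 3.0636 = 39.7220

39.72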